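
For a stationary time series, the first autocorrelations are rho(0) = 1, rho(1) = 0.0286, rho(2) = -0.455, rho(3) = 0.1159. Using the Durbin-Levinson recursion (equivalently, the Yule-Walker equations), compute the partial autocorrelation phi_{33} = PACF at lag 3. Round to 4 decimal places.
\phi_{33} = 0.1869

The PACF at lag k is phi_{kk}, the last component of the solution
to the Yule-Walker system G_k phi = r_k where
  (G_k)_{ij} = rho(|i - j|), (r_k)_i = rho(i), i,j = 1..k.
Equivalently, Durbin-Levinson gives phi_{kk} iteratively:
  phi_{11} = rho(1)
  phi_{kk} = [rho(k) - sum_{j=1..k-1} phi_{k-1,j} rho(k-j)]
            / [1 - sum_{j=1..k-1} phi_{k-1,j} rho(j)],
  phi_{k,j} = phi_{k-1,j} - phi_{kk} phi_{k-1,k-j},  j = 1..k-1.
Step k = 1:
  phi_11 = rho(1) = 0.0286.
Step k = 2:
  phi_22 = [rho(2) - phi_11 rho(1)] / [1 - phi_11 rho(1)] = [-0.455 - (0.0286)(0.0286)] / [1 - (0.0286)(0.0286)]
         = -0.45581796 / 0.99918204 = -0.456191.
  Update: phi_21 = phi_11 - phi_22 phi_11 = 0.0286 - (-0.456191)(0.0286) = 0.041647.
Step k = 3:
  phi_33 = [rho(3) - phi_21 rho(2) - phi_22 rho(1)] / [1 - phi_21 rho(1) - phi_22 rho(2)]
    numerator   = 0.1159 - (0.041647)(-0.455) - (-0.456191)(0.0286) = 0.14789648
    denominator = 1 - (0.041647)(0.0286) - (-0.456191)(-0.455) = 0.79124194
  phi_33 = 0.14789648 / 0.79124194 = 0.1869.
Therefore phi_{33} = 0.1869.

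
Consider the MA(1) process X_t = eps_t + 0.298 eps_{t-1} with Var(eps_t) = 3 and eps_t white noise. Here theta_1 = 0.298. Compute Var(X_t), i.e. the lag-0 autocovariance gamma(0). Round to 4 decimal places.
\gamma(0) = 3.2664

For an MA(q) process X_t = eps_t + sum_i theta_i eps_{t-i} with
Var(eps_t) = sigma^2, the variance is
  gamma(0) = sigma^2 * (1 + sum_i theta_i^2).
  sum_i theta_i^2 = (0.298)^2 = 0.088804.
  gamma(0) = 3 * (1 + 0.088804) = 3 * 1.088804 = 3.266412, which rounds to 3.2664.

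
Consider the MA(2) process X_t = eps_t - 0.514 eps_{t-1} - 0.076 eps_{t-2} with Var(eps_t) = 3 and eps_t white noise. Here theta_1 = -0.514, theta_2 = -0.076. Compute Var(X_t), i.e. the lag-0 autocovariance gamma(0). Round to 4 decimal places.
\gamma(0) = 3.8099

For an MA(q) process X_t = eps_t + sum_i theta_i eps_{t-i} with
Var(eps_t) = sigma^2, the variance is
  gamma(0) = sigma^2 * (1 + sum_i theta_i^2).
  sum_i theta_i^2 = (-0.514)^2 + (-0.076)^2 = 0.264196 + 0.005776 = 0.269972.
  gamma(0) = 3 * (1 + 0.269972) = 3 * 1.269972 = 3.809916, which rounds to 3.8099.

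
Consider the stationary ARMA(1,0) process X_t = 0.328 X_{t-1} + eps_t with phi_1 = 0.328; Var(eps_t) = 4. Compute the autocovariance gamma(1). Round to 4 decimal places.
\gamma(1) = 1.4702

Multiply the model equation by X_{t-k} and take expectations. With theta_0 = psi_0 = 1 and psi_j the MA(infinity) weights, this gives
  gamma(k) - sum_i phi_i gamma(k-i) = c_k,
  c_k = sigma^2 * sum_{j=k..q} theta_j psi_{j-k}   (c_k = 0 for k > q),
using gamma(-m) = gamma(m).
Pure AR (q = 0): c_0 = sigma^2 = 4, c_k = 0 for k >= 1.
Equations for k = 0 and k = 1 (AR order 1):
  gamma(0) = phi_1 gamma(1) + c_0
  gamma(1) = phi_1 gamma(0) + c_1
Substituting the second into the first: gamma(0) (1 - phi_1^2) = c_0 + phi_1 c_1, so
  gamma(0) = c_0 / (1 - phi_1^2) = 4 / (1 - (0.328)^2) = 4 / 0.892416 = 4.482215.
  gamma(1) = phi_1 gamma(0) = (0.328)(4.482215) = 1.470166.
Therefore gamma(1) = 1.4702 (to 4 decimal places).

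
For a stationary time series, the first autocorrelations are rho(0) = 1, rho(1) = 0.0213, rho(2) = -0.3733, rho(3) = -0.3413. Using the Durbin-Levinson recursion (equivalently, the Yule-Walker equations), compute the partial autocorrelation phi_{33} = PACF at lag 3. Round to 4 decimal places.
\phi_{33} = -0.3750

The PACF at lag k is phi_{kk}, the last component of the solution
to the Yule-Walker system G_k phi = r_k where
  (G_k)_{ij} = rho(|i - j|), (r_k)_i = rho(i), i,j = 1..k.
Equivalently, Durbin-Levinson gives phi_{kk} iteratively:
  phi_{11} = rho(1)
  phi_{kk} = [rho(k) - sum_{j=1..k-1} phi_{k-1,j} rho(k-j)]
            / [1 - sum_{j=1..k-1} phi_{k-1,j} rho(j)],
  phi_{k,j} = phi_{k-1,j} - phi_{kk} phi_{k-1,k-j},  j = 1..k-1.
Step k = 1:
  phi_11 = rho(1) = 0.0213.
Step k = 2:
  phi_22 = [rho(2) - phi_11 rho(1)] / [1 - phi_11 rho(1)] = [-0.3733 - (0.0213)(0.0213)] / [1 - (0.0213)(0.0213)]
         = -0.37375369 / 0.99954631 = -0.373923.
  Update: phi_21 = phi_11 - phi_22 phi_11 = 0.0213 - (-0.373923)(0.0213) = 0.029265.
Step k = 3:
  phi_33 = [rho(3) - phi_21 rho(2) - phi_22 rho(1)] / [1 - phi_21 rho(1) - phi_22 rho(2)]
    numerator   = -0.3413 - (0.029265)(-0.3733) - (-0.373923)(0.0213) = -0.32241097
    denominator = 1 - (0.029265)(0.0213) - (-0.373923)(-0.3733) = 0.85979108
  phi_33 = -0.32241097 / 0.85979108 = -0.375.
Therefore phi_{33} = -0.3750.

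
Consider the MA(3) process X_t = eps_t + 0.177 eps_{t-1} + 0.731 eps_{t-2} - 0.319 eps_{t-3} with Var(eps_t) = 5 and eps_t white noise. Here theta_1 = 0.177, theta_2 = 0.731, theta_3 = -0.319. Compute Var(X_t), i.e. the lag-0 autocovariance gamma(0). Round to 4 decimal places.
\gamma(0) = 8.3373

For an MA(q) process X_t = eps_t + sum_i theta_i eps_{t-i} with
Var(eps_t) = sigma^2, the variance is
  gamma(0) = sigma^2 * (1 + sum_i theta_i^2).
  sum_i theta_i^2 = (0.177)^2 + (0.731)^2 + (-0.319)^2 = 0.031329 + 0.534361 + 0.101761 = 0.667451.
  gamma(0) = 5 * (1 + 0.667451) = 5 * 1.667451 = 8.337255, which rounds to 8.3373.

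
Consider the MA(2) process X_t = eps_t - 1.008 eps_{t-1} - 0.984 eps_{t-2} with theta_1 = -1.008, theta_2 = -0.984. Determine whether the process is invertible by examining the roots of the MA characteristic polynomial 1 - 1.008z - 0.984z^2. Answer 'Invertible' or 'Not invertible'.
\text{Not invertible}

The MA(q) characteristic polynomial is P(z) = 1 - 1.008z - 0.984z^2.
Invertibility requires all roots to lie outside the unit circle, i.e. |z| > 1 for every root.
Set 1 + (-1.008) z + (-0.984) z^2 = 0, i.e. a z^2 + b z + c = 0 with a = -0.984, b = -1.008, c = 1.
Discriminant D = b^2 - 4ac = (-1.008)^2 - 4*(-0.984)*1 = 1.016064 - (-3.936) = 4.952064.
D >= 0, so the roots are real: z = (-b +/- sqrt(D)) / (2a) = (1.008 +/- 2.225323) / (-1.968).
  z_1 = (1.008 + 2.225323) / (-1.968) = -1.6429,   |z_1| = 1.6429.
  z_2 = (1.008 - 2.225323) / (-1.968) = 0.6186,   |z_2| = 0.6186.
Moduli of all roots: 1.6429, 0.6186.
All moduli strictly greater than 1? No.
Verdict: Not invertible.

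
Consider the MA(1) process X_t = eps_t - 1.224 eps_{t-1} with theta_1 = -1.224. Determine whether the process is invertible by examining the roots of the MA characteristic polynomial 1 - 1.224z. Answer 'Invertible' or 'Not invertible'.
\text{Not invertible}

The MA(q) characteristic polynomial is P(z) = 1 - 1.224z.
Invertibility requires all roots to lie outside the unit circle, i.e. |z| > 1 for every root.
This is linear in z: 1 + (-1.224) z = 0  =>  z = -1/(-1.224) = 0.816993,  |z| = 0.816993.
Moduli of all roots: 0.8170.
All moduli strictly greater than 1? No.
Verdict: Not invertible.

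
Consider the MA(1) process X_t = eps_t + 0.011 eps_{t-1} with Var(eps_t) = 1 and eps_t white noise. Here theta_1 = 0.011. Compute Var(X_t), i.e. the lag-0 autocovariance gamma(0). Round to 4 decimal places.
\gamma(0) = 1.0001

For an MA(q) process X_t = eps_t + sum_i theta_i eps_{t-i} with
Var(eps_t) = sigma^2, the variance is
  gamma(0) = sigma^2 * (1 + sum_i theta_i^2).
  sum_i theta_i^2 = (0.011)^2 = 0.000121.
  gamma(0) = 1 * (1 + 0.000121) = 1 * 1.000121 = 1.000121, which rounds to 1.0001.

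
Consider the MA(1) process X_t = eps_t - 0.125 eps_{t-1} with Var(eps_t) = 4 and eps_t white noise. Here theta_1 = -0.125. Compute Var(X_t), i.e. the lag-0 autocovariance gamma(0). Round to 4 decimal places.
\gamma(0) = 4.0625

For an MA(q) process X_t = eps_t + sum_i theta_i eps_{t-i} with
Var(eps_t) = sigma^2, the variance is
  gamma(0) = sigma^2 * (1 + sum_i theta_i^2).
  sum_i theta_i^2 = (-0.125)^2 = 0.015625.
  gamma(0) = 4 * (1 + 0.015625) = 4 * 1.015625 = 4.0625.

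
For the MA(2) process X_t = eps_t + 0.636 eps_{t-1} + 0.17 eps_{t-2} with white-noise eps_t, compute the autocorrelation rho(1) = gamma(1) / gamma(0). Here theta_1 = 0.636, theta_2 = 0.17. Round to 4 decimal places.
\rho(1) = 0.5191

For an MA(q) process with theta_0 = 1, the autocovariance is
  gamma(k) = sigma^2 * sum_{i=0..q-k} theta_i * theta_{i+k},
and rho(k) = gamma(k) / gamma(0). Sigma^2 cancels.
  numerator   = (1)*(0.636) + (0.636)*(0.17) = 0.74412.
  denominator = (1)^2 + (0.636)^2 + (0.17)^2 = 1.433396.
  rho(1) = 0.74412 / 1.433396 = 0.5191.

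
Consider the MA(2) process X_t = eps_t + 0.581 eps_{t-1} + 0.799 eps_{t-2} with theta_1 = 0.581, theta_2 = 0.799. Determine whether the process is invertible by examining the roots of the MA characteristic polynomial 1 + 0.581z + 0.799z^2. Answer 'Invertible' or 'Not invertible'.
\text{Invertible}

The MA(q) characteristic polynomial is P(z) = 1 + 0.581z + 0.799z^2.
Invertibility requires all roots to lie outside the unit circle, i.e. |z| > 1 for every root.
Set 1 + (0.581) z + (0.799) z^2 = 0, i.e. a z^2 + b z + c = 0 with a = 0.799, b = 0.581, c = 1.
Discriminant D = b^2 - 4ac = (0.581)^2 - 4*(0.799)*1 = 0.337561 - (3.196) = -2.858439.
D < 0, so the roots are the complex-conjugate pair z = (-b +/- i sqrt(-D)) / (2a) = -0.3636 +/- 1.058i.
For a conjugate pair |z|^2 = z * conj(z) = (product of roots) = c/a = 1/(0.799) = 1.251564, so |z| = sqrt(1.251564) = 1.1187 for both roots.
Moduli of all roots: 1.1187, 1.1187.
All moduli strictly greater than 1? Yes.
Verdict: Invertible.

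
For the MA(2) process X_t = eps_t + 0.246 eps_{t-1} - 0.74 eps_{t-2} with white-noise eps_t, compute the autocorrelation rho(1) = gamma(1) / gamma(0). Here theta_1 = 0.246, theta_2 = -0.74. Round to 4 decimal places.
\rho(1) = 0.0398

For an MA(q) process with theta_0 = 1, the autocovariance is
  gamma(k) = sigma^2 * sum_{i=0..q-k} theta_i * theta_{i+k},
and rho(k) = gamma(k) / gamma(0). Sigma^2 cancels.
  numerator   = (1)*(0.246) + (0.246)*(-0.74) = 0.06396.
  denominator = (1)^2 + (0.246)^2 + (-0.74)^2 = 1.608116.
  rho(1) = 0.06396 / 1.608116 = 0.0398.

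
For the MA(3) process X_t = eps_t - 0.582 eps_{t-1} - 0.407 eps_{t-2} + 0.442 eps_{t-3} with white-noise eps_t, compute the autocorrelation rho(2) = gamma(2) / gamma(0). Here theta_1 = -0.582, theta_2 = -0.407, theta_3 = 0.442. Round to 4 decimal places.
\rho(2) = -0.3908

For an MA(q) process with theta_0 = 1, the autocovariance is
  gamma(k) = sigma^2 * sum_{i=0..q-k} theta_i * theta_{i+k},
and rho(k) = gamma(k) / gamma(0). Sigma^2 cancels.
  numerator   = (1)*(-0.407) + (-0.582)*(0.442) = -0.664244.
  denominator = (1)^2 + (-0.582)^2 + (-0.407)^2 + (0.442)^2 = 1.699737.
  rho(2) = -0.664244 / 1.699737 = -0.3908.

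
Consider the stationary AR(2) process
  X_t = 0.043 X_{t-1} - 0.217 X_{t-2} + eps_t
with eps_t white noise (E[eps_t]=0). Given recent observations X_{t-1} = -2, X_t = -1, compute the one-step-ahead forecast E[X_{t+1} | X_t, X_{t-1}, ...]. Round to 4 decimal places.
E[X_{t+1} \mid \mathcal F_t] = 0.3910

For an AR(p) model X_t = c + sum_i phi_i X_{t-i} + eps_t, the
one-step-ahead conditional mean is
  E[X_{t+1} | X_t, ...] = c + sum_i phi_i X_{t+1-i}.
Substitute known values:
  E[X_{t+1} | ...] = (0.043) * (-1) + (-0.217) * (-2)
                   = 0.3910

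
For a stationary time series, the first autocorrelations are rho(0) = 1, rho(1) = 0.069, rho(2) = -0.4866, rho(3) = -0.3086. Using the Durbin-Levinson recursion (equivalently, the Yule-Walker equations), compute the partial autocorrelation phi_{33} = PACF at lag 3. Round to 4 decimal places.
\phi_{33} = -0.2981

The PACF at lag k is phi_{kk}, the last component of the solution
to the Yule-Walker system G_k phi = r_k where
  (G_k)_{ij} = rho(|i - j|), (r_k)_i = rho(i), i,j = 1..k.
Equivalently, Durbin-Levinson gives phi_{kk} iteratively:
  phi_{11} = rho(1)
  phi_{kk} = [rho(k) - sum_{j=1..k-1} phi_{k-1,j} rho(k-j)]
            / [1 - sum_{j=1..k-1} phi_{k-1,j} rho(j)],
  phi_{k,j} = phi_{k-1,j} - phi_{kk} phi_{k-1,k-j},  j = 1..k-1.
Step k = 1:
  phi_11 = rho(1) = 0.069.
Step k = 2:
  phi_22 = [rho(2) - phi_11 rho(1)] / [1 - phi_11 rho(1)] = [-0.4866 - (0.069)(0.069)] / [1 - (0.069)(0.069)]
         = -0.491361 / 0.995239 = -0.493712.
  Update: phi_21 = phi_11 - phi_22 phi_11 = 0.069 - (-0.493712)(0.069) = 0.103066.
Step k = 3:
  phi_33 = [rho(3) - phi_21 rho(2) - phi_22 rho(1)] / [1 - phi_21 rho(1) - phi_22 rho(2)]
    numerator   = -0.3086 - (0.103066)(-0.4866) - (-0.493712)(0.069) = -0.22438194
    denominator = 1 - (0.103066)(0.069) - (-0.493712)(-0.4866) = 0.75264839
  phi_33 = -0.22438194 / 0.75264839 = -0.2981.
Therefore phi_{33} = -0.2981.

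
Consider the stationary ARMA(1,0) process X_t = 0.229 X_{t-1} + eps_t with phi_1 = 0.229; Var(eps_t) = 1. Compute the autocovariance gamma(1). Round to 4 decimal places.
\gamma(1) = 0.2417

Multiply the model equation by X_{t-k} and take expectations. With theta_0 = psi_0 = 1 and psi_j the MA(infinity) weights, this gives
  gamma(k) - sum_i phi_i gamma(k-i) = c_k,
  c_k = sigma^2 * sum_{j=k..q} theta_j psi_{j-k}   (c_k = 0 for k > q),
using gamma(-m) = gamma(m).
Pure AR (q = 0): c_0 = sigma^2 = 1, c_k = 0 for k >= 1.
Equations for k = 0 and k = 1 (AR order 1):
  gamma(0) = phi_1 gamma(1) + c_0
  gamma(1) = phi_1 gamma(0) + c_1
Substituting the second into the first: gamma(0) (1 - phi_1^2) = c_0 + phi_1 c_1, so
  gamma(0) = c_0 / (1 - phi_1^2) = 1 / (1 - (0.229)^2) = 1 / 0.947559 = 1.055343.
  gamma(1) = phi_1 gamma(0) = (0.229)(1.055343) = 0.241674.
Therefore gamma(1) = 0.2417 (to 4 decimal places).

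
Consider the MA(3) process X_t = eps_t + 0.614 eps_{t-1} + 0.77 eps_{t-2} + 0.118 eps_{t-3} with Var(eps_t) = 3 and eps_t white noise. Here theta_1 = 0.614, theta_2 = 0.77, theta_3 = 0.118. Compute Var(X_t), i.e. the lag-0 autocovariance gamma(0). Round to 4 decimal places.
\gamma(0) = 5.9515

For an MA(q) process X_t = eps_t + sum_i theta_i eps_{t-i} with
Var(eps_t) = sigma^2, the variance is
  gamma(0) = sigma^2 * (1 + sum_i theta_i^2).
  sum_i theta_i^2 = (0.614)^2 + (0.77)^2 + (0.118)^2 = 0.376996 + 0.5929 + 0.013924 = 0.98382.
  gamma(0) = 3 * (1 + 0.98382) = 3 * 1.98382 = 5.95146, which rounds to 5.9515.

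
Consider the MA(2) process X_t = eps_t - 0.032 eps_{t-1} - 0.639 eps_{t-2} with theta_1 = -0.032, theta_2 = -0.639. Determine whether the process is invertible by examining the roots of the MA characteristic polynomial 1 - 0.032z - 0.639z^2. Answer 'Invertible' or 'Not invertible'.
\text{Invertible}

The MA(q) characteristic polynomial is P(z) = 1 - 0.032z - 0.639z^2.
Invertibility requires all roots to lie outside the unit circle, i.e. |z| > 1 for every root.
Set 1 + (-0.032) z + (-0.639) z^2 = 0, i.e. a z^2 + b z + c = 0 with a = -0.639, b = -0.032, c = 1.
Discriminant D = b^2 - 4ac = (-0.032)^2 - 4*(-0.639)*1 = 0.001024 - (-2.556) = 2.557024.
D >= 0, so the roots are real: z = (-b +/- sqrt(D)) / (2a) = (0.032 +/- 1.59907) / (-1.278).
  z_1 = (0.032 + 1.59907) / (-1.278) = -1.2763,   |z_1| = 1.2763.
  z_2 = (0.032 - 1.59907) / (-1.278) = 1.2262,   |z_2| = 1.2262.
Moduli of all roots: 1.2763, 1.2262.
All moduli strictly greater than 1? Yes.
Verdict: Invertible.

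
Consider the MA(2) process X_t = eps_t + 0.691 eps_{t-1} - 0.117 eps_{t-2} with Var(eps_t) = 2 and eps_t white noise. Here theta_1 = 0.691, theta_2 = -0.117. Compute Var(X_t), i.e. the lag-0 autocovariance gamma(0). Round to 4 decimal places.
\gamma(0) = 2.9823

For an MA(q) process X_t = eps_t + sum_i theta_i eps_{t-i} with
Var(eps_t) = sigma^2, the variance is
  gamma(0) = sigma^2 * (1 + sum_i theta_i^2).
  sum_i theta_i^2 = (0.691)^2 + (-0.117)^2 = 0.477481 + 0.013689 = 0.49117.
  gamma(0) = 2 * (1 + 0.49117) = 2 * 1.49117 = 2.98234, which rounds to 2.9823.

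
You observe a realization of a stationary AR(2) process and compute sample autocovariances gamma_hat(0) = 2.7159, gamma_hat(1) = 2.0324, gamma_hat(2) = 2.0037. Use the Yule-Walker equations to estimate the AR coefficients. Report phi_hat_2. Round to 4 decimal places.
\hat\phi_{2} = 0.4040

The Yule-Walker equations for an AR(p) process read, in matrix form,
  Gamma_p phi = r_p,   with   (Gamma_p)_{ij} = gamma(|i - j|),
                       (r_p)_i = gamma(i),   i,j = 1..p.
Substitute the sample gammas (Toeplitz matrix and right-hand side of size 2):
  Gamma_p = [[2.7159, 2.0324], [2.0324, 2.7159]]
  r_p     = [2.0324, 2.0037]
Written out:
  2.7159 phi_1 + 2.0324 phi_2 = 2.0324
  2.0324 phi_1 + 2.7159 phi_2 = 2.0037
Solve by Cramer's rule:
  det = gamma(0)^2 - gamma(1)^2 = (2.7159)^2 - (2.0324)^2 = 7.37611281 - 4.13064976 = 3.24546305
  phi_hat_1 = [gamma(1) gamma(0) - gamma(1) gamma(2)] / det = [(2.0324)(2.7159) - (2.0324)(2.0037)] / 3.24546305 = 1.44747528 / 3.24546305 = 0.446
  phi_hat_2 = [gamma(0) gamma(2) - gamma(1)^2] / det = [(2.7159)(2.0037) - (2.0324)^2] / 3.24546305 = 1.31119907 / 3.24546305 = 0.404
So phi_hat = [0.4460, 0.4040].
Therefore phi_hat_2 = 0.4040.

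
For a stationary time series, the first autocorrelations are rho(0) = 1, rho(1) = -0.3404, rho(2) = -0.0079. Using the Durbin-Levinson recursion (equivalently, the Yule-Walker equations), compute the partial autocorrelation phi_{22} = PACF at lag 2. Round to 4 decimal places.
\phi_{22} = -0.1400

The PACF at lag k is phi_{kk}, the last component of the solution
to the Yule-Walker system G_k phi = r_k where
  (G_k)_{ij} = rho(|i - j|), (r_k)_i = rho(i), i,j = 1..k.
Equivalently, Durbin-Levinson gives phi_{kk} iteratively:
  phi_{11} = rho(1)
  phi_{kk} = [rho(k) - sum_{j=1..k-1} phi_{k-1,j} rho(k-j)]
            / [1 - sum_{j=1..k-1} phi_{k-1,j} rho(j)],
  phi_{k,j} = phi_{k-1,j} - phi_{kk} phi_{k-1,k-j},  j = 1..k-1.
Step k = 1:
  phi_11 = rho(1) = -0.3404.
Step k = 2:
  phi_22 = [rho(2) - phi_11 rho(1)] / [1 - phi_11 rho(1)] = [-0.0079 - (-0.3404)(-0.3404)] / [1 - (-0.3404)(-0.3404)]
         = -0.12377216 / 0.88412784 = -0.14.
Therefore phi_{22} = -0.1400.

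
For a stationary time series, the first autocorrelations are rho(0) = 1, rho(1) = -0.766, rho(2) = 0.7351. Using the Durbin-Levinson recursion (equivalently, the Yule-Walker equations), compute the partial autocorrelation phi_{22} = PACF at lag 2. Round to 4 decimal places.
\phi_{22} = 0.3590

The PACF at lag k is phi_{kk}, the last component of the solution
to the Yule-Walker system G_k phi = r_k where
  (G_k)_{ij} = rho(|i - j|), (r_k)_i = rho(i), i,j = 1..k.
Equivalently, Durbin-Levinson gives phi_{kk} iteratively:
  phi_{11} = rho(1)
  phi_{kk} = [rho(k) - sum_{j=1..k-1} phi_{k-1,j} rho(k-j)]
            / [1 - sum_{j=1..k-1} phi_{k-1,j} rho(j)],
  phi_{k,j} = phi_{k-1,j} - phi_{kk} phi_{k-1,k-j},  j = 1..k-1.
Step k = 1:
  phi_11 = rho(1) = -0.766.
Step k = 2:
  phi_22 = [rho(2) - phi_11 rho(1)] / [1 - phi_11 rho(1)] = [0.7351 - (-0.766)(-0.766)] / [1 - (-0.766)(-0.766)]
         = 0.148344 / 0.413244 = 0.359.
Therefore phi_{22} = 0.3590.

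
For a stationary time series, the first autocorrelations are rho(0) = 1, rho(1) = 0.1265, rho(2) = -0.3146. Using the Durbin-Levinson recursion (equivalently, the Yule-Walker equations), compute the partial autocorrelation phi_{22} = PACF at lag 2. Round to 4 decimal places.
\phi_{22} = -0.3360

The PACF at lag k is phi_{kk}, the last component of the solution
to the Yule-Walker system G_k phi = r_k where
  (G_k)_{ij} = rho(|i - j|), (r_k)_i = rho(i), i,j = 1..k.
Equivalently, Durbin-Levinson gives phi_{kk} iteratively:
  phi_{11} = rho(1)
  phi_{kk} = [rho(k) - sum_{j=1..k-1} phi_{k-1,j} rho(k-j)]
            / [1 - sum_{j=1..k-1} phi_{k-1,j} rho(j)],
  phi_{k,j} = phi_{k-1,j} - phi_{kk} phi_{k-1,k-j},  j = 1..k-1.
Step k = 1:
  phi_11 = rho(1) = 0.1265.
Step k = 2:
  phi_22 = [rho(2) - phi_11 rho(1)] / [1 - phi_11 rho(1)] = [-0.3146 - (0.1265)(0.1265)] / [1 - (0.1265)(0.1265)]
         = -0.33060225 / 0.98399775 = -0.336.
Therefore phi_{22} = -0.3360.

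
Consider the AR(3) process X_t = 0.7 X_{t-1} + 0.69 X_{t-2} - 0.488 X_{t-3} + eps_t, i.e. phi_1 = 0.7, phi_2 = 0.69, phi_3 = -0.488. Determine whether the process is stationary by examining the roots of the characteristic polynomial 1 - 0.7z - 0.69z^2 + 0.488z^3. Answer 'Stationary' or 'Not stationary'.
\text{Stationary}

The AR(p) characteristic polynomial is P(z) = 1 - 0.7z - 0.69z^2 + 0.488z^3.
Stationarity requires all roots to lie outside the unit circle, i.e. |z| > 1 for every root.
Degree 3: look for a simple real root z0 first, then factor out (1 - z/z0) and solve the remaining quadratic.
Testing z0 = 1.25: P(1.25) = 1 + (-0.7)(1.25) + (-0.69)(1.25)^2 + (0.488)(1.25)^3
  = 1 + (-0.875) + (-1.078125) + (0.953125) = 0.  So z_0 = 1.25 is a root, |z_0| = 1.25.
Divide out the factor (1 - 0.8 z) = (1 - z/z0) (since 1/z0 = 0.8):
  P(z) = (1 - 0.8 z)(1 + (0.1) z + (-0.61) z^2)
  [check: z-coef 0.1 - (0.8) = -0.7; z^2-coef -0.61 - (0.8)(0.1) = -0.69; z^3-coef -(0.8)(-0.61) = 0.488.]
Remaining roots from the quadratic factor 1 + (0.1) z + (-0.61) z^2:
  Set 1 + (0.1) z + (-0.61) z^2 = 0, i.e. a z^2 + b z + c = 0 with a = -0.61, b = 0.1, c = 1.
  Discriminant D = b^2 - 4ac = (0.1)^2 - 4*(-0.61)*1 = 0.01 - (-2.44) = 2.45.
  D >= 0, so the roots are real: z = (-b +/- sqrt(D)) / (2a) = (-0.1 +/- 1.565248) / (-1.22).
    z_1 = (-0.1 + 1.565248) / (-1.22) = -1.201,   |z_1| = 1.201.
    z_2 = (-0.1 - 1.565248) / (-1.22) = 1.365,   |z_2| = 1.365.
Moduli of all roots: 1.2500, 1.2010, 1.3650.
All moduli strictly greater than 1? Yes.
Verdict: Stationary.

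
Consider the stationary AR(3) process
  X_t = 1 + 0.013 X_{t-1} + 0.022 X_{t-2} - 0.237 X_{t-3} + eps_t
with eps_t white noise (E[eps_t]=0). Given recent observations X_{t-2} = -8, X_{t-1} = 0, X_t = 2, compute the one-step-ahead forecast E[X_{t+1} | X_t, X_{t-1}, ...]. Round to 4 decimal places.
E[X_{t+1} \mid \mathcal F_t] = 2.9220

For an AR(p) model X_t = c + sum_i phi_i X_{t-i} + eps_t, the
one-step-ahead conditional mean is
  E[X_{t+1} | X_t, ...] = c + sum_i phi_i X_{t+1-i}.
Substitute known values:
  E[X_{t+1} | ...] = 1 + (0.013) * (2) + (0.022) * (0) + (-0.237) * (-8)
                   = 2.9220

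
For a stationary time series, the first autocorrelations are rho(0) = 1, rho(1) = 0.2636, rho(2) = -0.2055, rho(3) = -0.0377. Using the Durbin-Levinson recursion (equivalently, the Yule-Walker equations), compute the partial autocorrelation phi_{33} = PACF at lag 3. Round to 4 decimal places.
\phi_{33} = 0.1300

The PACF at lag k is phi_{kk}, the last component of the solution
to the Yule-Walker system G_k phi = r_k where
  (G_k)_{ij} = rho(|i - j|), (r_k)_i = rho(i), i,j = 1..k.
Equivalently, Durbin-Levinson gives phi_{kk} iteratively:
  phi_{11} = rho(1)
  phi_{kk} = [rho(k) - sum_{j=1..k-1} phi_{k-1,j} rho(k-j)]
            / [1 - sum_{j=1..k-1} phi_{k-1,j} rho(j)],
  phi_{k,j} = phi_{k-1,j} - phi_{kk} phi_{k-1,k-j},  j = 1..k-1.
Step k = 1:
  phi_11 = rho(1) = 0.2636.
Step k = 2:
  phi_22 = [rho(2) - phi_11 rho(1)] / [1 - phi_11 rho(1)] = [-0.2055 - (0.2636)(0.2636)] / [1 - (0.2636)(0.2636)]
         = -0.27498496 / 0.93051504 = -0.295519.
  Update: phi_21 = phi_11 - phi_22 phi_11 = 0.2636 - (-0.295519)(0.2636) = 0.341499.
Step k = 3:
  phi_33 = [rho(3) - phi_21 rho(2) - phi_22 rho(1)] / [1 - phi_21 rho(1) - phi_22 rho(2)]
    numerator   = -0.0377 - (0.341499)(-0.2055) - (-0.295519)(0.2636) = 0.11037684
    denominator = 1 - (0.341499)(0.2636) - (-0.295519)(-0.2055) = 0.84925173
  phi_33 = 0.11037684 / 0.84925173 = 0.13.
Therefore phi_{33} = 0.1300.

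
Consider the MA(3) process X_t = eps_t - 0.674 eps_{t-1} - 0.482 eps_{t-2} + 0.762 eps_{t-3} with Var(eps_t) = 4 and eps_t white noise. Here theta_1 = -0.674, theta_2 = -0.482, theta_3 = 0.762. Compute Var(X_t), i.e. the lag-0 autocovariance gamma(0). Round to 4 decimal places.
\gamma(0) = 9.0690

For an MA(q) process X_t = eps_t + sum_i theta_i eps_{t-i} with
Var(eps_t) = sigma^2, the variance is
  gamma(0) = sigma^2 * (1 + sum_i theta_i^2).
  sum_i theta_i^2 = (-0.674)^2 + (-0.482)^2 + (0.762)^2 = 0.454276 + 0.232324 + 0.580644 = 1.267244.
  gamma(0) = 4 * (1 + 1.267244) = 4 * 2.267244 = 9.068976, which rounds to 9.0690.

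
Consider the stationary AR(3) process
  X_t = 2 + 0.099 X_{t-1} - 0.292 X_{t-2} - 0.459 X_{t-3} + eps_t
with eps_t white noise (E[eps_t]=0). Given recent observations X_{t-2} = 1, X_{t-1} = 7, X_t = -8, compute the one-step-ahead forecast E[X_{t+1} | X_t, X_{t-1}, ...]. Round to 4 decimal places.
E[X_{t+1} \mid \mathcal F_t] = -1.2950

For an AR(p) model X_t = c + sum_i phi_i X_{t-i} + eps_t, the
one-step-ahead conditional mean is
  E[X_{t+1} | X_t, ...] = c + sum_i phi_i X_{t+1-i}.
Substitute known values:
  E[X_{t+1} | ...] = 2 + (0.099) * (-8) + (-0.292) * (7) + (-0.459) * (1)
                   = -1.2950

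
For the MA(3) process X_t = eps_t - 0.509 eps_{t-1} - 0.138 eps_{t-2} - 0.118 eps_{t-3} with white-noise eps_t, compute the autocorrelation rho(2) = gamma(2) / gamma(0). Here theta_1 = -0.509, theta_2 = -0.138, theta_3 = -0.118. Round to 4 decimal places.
\rho(2) = -0.0603

For an MA(q) process with theta_0 = 1, the autocovariance is
  gamma(k) = sigma^2 * sum_{i=0..q-k} theta_i * theta_{i+k},
and rho(k) = gamma(k) / gamma(0). Sigma^2 cancels.
  numerator   = (1)*(-0.138) + (-0.509)*(-0.118) = -0.077938.
  denominator = (1)^2 + (-0.509)^2 + (-0.138)^2 + (-0.118)^2 = 1.292049.
  rho(2) = -0.077938 / 1.292049 = -0.0603.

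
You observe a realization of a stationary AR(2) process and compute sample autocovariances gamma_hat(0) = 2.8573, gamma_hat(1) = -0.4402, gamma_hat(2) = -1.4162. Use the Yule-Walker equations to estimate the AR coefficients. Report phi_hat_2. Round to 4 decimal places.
\hat\phi_{2} = -0.5320

The Yule-Walker equations for an AR(p) process read, in matrix form,
  Gamma_p phi = r_p,   with   (Gamma_p)_{ij} = gamma(|i - j|),
                       (r_p)_i = gamma(i),   i,j = 1..p.
Substitute the sample gammas (Toeplitz matrix and right-hand side of size 2):
  Gamma_p = [[2.8573, -0.4402], [-0.4402, 2.8573]]
  r_p     = [-0.4402, -1.4162]
Written out:
  2.8573 phi_1 - 0.4402 phi_2 = -0.4402
  -0.4402 phi_1 + 2.8573 phi_2 = -1.4162
Solve by Cramer's rule:
  det = gamma(0)^2 - gamma(1)^2 = (2.8573)^2 - (-0.4402)^2 = 8.16416329 - 0.19377604 = 7.97038725
  phi_hat_1 = [gamma(1) gamma(0) - gamma(1) gamma(2)] / det = [(-0.4402)(2.8573) - (-0.4402)(-1.4162)] / 7.97038725 = -1.8811947 / 7.97038725 = -0.236
  phi_hat_2 = [gamma(0) gamma(2) - gamma(1)^2] / det = [(2.8573)(-1.4162) - (-0.4402)^2] / 7.97038725 = -4.2402843 / 7.97038725 = -0.532
So phi_hat = [-0.2360, -0.5320].
Therefore phi_hat_2 = -0.5320.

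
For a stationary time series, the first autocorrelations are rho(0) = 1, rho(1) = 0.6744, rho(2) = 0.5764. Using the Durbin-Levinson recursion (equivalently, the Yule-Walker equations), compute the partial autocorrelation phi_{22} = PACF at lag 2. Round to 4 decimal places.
\phi_{22} = 0.2230

The PACF at lag k is phi_{kk}, the last component of the solution
to the Yule-Walker system G_k phi = r_k where
  (G_k)_{ij} = rho(|i - j|), (r_k)_i = rho(i), i,j = 1..k.
Equivalently, Durbin-Levinson gives phi_{kk} iteratively:
  phi_{11} = rho(1)
  phi_{kk} = [rho(k) - sum_{j=1..k-1} phi_{k-1,j} rho(k-j)]
            / [1 - sum_{j=1..k-1} phi_{k-1,j} rho(j)],
  phi_{k,j} = phi_{k-1,j} - phi_{kk} phi_{k-1,k-j},  j = 1..k-1.
Step k = 1:
  phi_11 = rho(1) = 0.6744.
Step k = 2:
  phi_22 = [rho(2) - phi_11 rho(1)] / [1 - phi_11 rho(1)] = [0.5764 - (0.6744)(0.6744)] / [1 - (0.6744)(0.6744)]
         = 0.12158464 / 0.54518464 = 0.223.
Therefore phi_{22} = 0.2230.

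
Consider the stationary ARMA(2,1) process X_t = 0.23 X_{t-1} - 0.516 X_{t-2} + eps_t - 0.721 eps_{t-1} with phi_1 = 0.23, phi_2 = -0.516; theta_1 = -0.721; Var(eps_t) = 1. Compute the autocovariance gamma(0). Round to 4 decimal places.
\gamma(0) = 1.8150

Multiply the model equation by X_{t-k} and take expectations. With theta_0 = psi_0 = 1 and psi_j the MA(infinity) weights, this gives
  gamma(k) - sum_i phi_i gamma(k-i) = c_k,
  c_k = sigma^2 * sum_{j=k..q} theta_j psi_{j-k}   (c_k = 0 for k > q),
using gamma(-m) = gamma(m).
psi-weights needed (psi_j = theta_j + sum_i phi_i psi_{j-i}):
  psi_1 = theta_1 + phi_1 = -0.721 + (0.23) = -0.491
Right-hand sides:
  c_0 = sigma^2 (1 + theta_1 psi_1) = 1 * (1 + (-0.721)(-0.491)) = 1 * 1.354011 = 1.354011
  c_1 = sigma^2 theta_1 = 1 * (-0.721) = -0.721
  c_2 = 0
Equations for k = 0, 1, 2 (AR order 2, c_2 = 0):
  (E0) gamma(0) = phi_1 gamma(1) + phi_2 gamma(2) + c_0
  (E1) gamma(1) = phi_1 gamma(0) + phi_2 gamma(1) + c_1
  (E2) gamma(2) = phi_1 gamma(1) + phi_2 gamma(0)
From (E1): gamma(1) = A gamma(0) + B with
  A = phi_1 / (1 - phi_2) = 0.23 / 1.516 = 0.151715,   B = c_1 / (1 - phi_2) = -0.721 / 1.516 = -0.475594.
Insert (E2) into (E0): gamma(0) (1 - phi_2^2) = phi_1 (1 + phi_2) gamma(1) + c_0.
  phi_1 (1 + phi_2) = (0.23)(0.484) = 0.11132,   1 - phi_2^2 = 0.733744.
Replace gamma(1) by A gamma(0) + B and collect gamma(0):
  gamma(0) [0.733744 - (0.11132)(0.151715)] = (0.11132)(-0.475594) + 1.354011
  gamma(0) * 0.716855 = 1.301068
  gamma(0) = 1.301068 / 0.716855 = 1.814966.
Therefore gamma(0) = 1.8150 (to 4 decimal places).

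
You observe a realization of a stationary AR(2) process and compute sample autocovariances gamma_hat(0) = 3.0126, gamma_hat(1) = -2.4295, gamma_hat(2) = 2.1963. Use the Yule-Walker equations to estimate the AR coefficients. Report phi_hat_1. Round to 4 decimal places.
\hat\phi_{1} = -0.6250

The Yule-Walker equations for an AR(p) process read, in matrix form,
  Gamma_p phi = r_p,   with   (Gamma_p)_{ij} = gamma(|i - j|),
                       (r_p)_i = gamma(i),   i,j = 1..p.
Substitute the sample gammas (Toeplitz matrix and right-hand side of size 2):
  Gamma_p = [[3.0126, -2.4295], [-2.4295, 3.0126]]
  r_p     = [-2.4295, 2.1963]
Written out:
  3.0126 phi_1 - 2.4295 phi_2 = -2.4295
  -2.4295 phi_1 + 3.0126 phi_2 = 2.1963
Solve by Cramer's rule:
  det = gamma(0)^2 - gamma(1)^2 = (3.0126)^2 - (-2.4295)^2 = 9.07575876 - 5.90247025 = 3.17328851
  phi_hat_1 = [gamma(1) gamma(0) - gamma(1) gamma(2)] / det = [(-2.4295)(3.0126) - (-2.4295)(2.1963)] / 3.17328851 = -1.98320085 / 3.17328851 = -0.625
  phi_hat_2 = [gamma(0) gamma(2) - gamma(1)^2] / det = [(3.0126)(2.1963) - (-2.4295)^2] / 3.17328851 = 0.71410313 / 3.17328851 = 0.225
So phi_hat = [-0.6250, 0.2250].
Therefore phi_hat_1 = -0.6250.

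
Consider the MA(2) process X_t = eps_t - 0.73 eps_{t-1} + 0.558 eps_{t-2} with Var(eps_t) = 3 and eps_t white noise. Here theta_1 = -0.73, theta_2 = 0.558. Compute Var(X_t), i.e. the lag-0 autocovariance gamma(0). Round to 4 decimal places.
\gamma(0) = 5.5328

For an MA(q) process X_t = eps_t + sum_i theta_i eps_{t-i} with
Var(eps_t) = sigma^2, the variance is
  gamma(0) = sigma^2 * (1 + sum_i theta_i^2).
  sum_i theta_i^2 = (-0.73)^2 + (0.558)^2 = 0.5329 + 0.311364 = 0.844264.
  gamma(0) = 3 * (1 + 0.844264) = 3 * 1.844264 = 5.532792, which rounds to 5.5328.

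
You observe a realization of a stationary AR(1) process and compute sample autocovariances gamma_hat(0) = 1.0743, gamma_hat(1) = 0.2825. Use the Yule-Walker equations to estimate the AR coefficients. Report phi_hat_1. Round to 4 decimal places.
\hat\phi_{1} = 0.2630

The Yule-Walker equations for an AR(p) process read, in matrix form,
  Gamma_p phi = r_p,   with   (Gamma_p)_{ij} = gamma(|i - j|),
                       (r_p)_i = gamma(i),   i,j = 1..p.
Substitute the sample gammas (Toeplitz matrix and right-hand side of size 1):
  Gamma_p = [[1.0743]]
  r_p     = [0.2825]
With p = 1 this is the single equation gamma(0) phi_1 = gamma(1):
  phi_hat_1 = gamma(1) / gamma(0) = 0.2825 / 1.0743 = 0.2630.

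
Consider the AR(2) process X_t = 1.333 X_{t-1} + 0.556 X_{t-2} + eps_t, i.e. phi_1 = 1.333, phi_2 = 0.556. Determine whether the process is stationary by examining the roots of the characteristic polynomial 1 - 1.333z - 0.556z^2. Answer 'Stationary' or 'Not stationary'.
\text{Not stationary}

The AR(p) characteristic polynomial is P(z) = 1 - 1.333z - 0.556z^2.
Stationarity requires all roots to lie outside the unit circle, i.e. |z| > 1 for every root.
Set 1 + (-1.333) z + (-0.556) z^2 = 0, i.e. a z^2 + b z + c = 0 with a = -0.556, b = -1.333, c = 1.
Discriminant D = b^2 - 4ac = (-1.333)^2 - 4*(-0.556)*1 = 1.776889 - (-2.224) = 4.000889.
D >= 0, so the roots are real: z = (-b +/- sqrt(D)) / (2a) = (1.333 +/- 2.000222) / (-1.112).
  z_1 = (1.333 + 2.000222) / (-1.112) = -2.9975,   |z_1| = 2.9975.
  z_2 = (1.333 - 2.000222) / (-1.112) = 0.6,   |z_2| = 0.6.
Moduli of all roots: 2.9975, 0.6000.
All moduli strictly greater than 1? No.
Verdict: Not stationary.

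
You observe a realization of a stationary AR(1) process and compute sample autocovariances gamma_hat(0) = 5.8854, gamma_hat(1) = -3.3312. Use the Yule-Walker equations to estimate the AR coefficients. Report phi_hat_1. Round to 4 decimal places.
\hat\phi_{1} = -0.5660

The Yule-Walker equations for an AR(p) process read, in matrix form,
  Gamma_p phi = r_p,   with   (Gamma_p)_{ij} = gamma(|i - j|),
                       (r_p)_i = gamma(i),   i,j = 1..p.
Substitute the sample gammas (Toeplitz matrix and right-hand side of size 1):
  Gamma_p = [[5.8854]]
  r_p     = [-3.3312]
With p = 1 this is the single equation gamma(0) phi_1 = gamma(1):
  phi_hat_1 = gamma(1) / gamma(0) = -3.3312 / 5.8854 = -0.5660.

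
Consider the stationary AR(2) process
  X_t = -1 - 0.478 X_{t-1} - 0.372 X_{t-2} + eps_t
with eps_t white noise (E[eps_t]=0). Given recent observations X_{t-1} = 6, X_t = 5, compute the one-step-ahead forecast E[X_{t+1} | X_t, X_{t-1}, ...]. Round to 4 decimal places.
E[X_{t+1} \mid \mathcal F_t] = -5.6220

For an AR(p) model X_t = c + sum_i phi_i X_{t-i} + eps_t, the
one-step-ahead conditional mean is
  E[X_{t+1} | X_t, ...] = c + sum_i phi_i X_{t+1-i}.
Substitute known values:
  E[X_{t+1} | ...] = -1 + (-0.478) * (5) + (-0.372) * (6)
                   = -5.6220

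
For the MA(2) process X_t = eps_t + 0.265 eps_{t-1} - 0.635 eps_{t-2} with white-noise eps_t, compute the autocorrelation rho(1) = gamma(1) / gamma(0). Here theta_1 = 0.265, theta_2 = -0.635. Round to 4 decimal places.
\rho(1) = 0.0656

For an MA(q) process with theta_0 = 1, the autocovariance is
  gamma(k) = sigma^2 * sum_{i=0..q-k} theta_i * theta_{i+k},
and rho(k) = gamma(k) / gamma(0). Sigma^2 cancels.
  numerator   = (1)*(0.265) + (0.265)*(-0.635) = 0.096725.
  denominator = (1)^2 + (0.265)^2 + (-0.635)^2 = 1.47345.
  rho(1) = 0.096725 / 1.47345 = 0.0656.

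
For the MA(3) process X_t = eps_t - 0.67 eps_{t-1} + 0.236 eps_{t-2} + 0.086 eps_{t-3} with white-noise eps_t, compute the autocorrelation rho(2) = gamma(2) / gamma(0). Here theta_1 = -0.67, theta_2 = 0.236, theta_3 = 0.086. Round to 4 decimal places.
\rho(2) = 0.1180

For an MA(q) process with theta_0 = 1, the autocovariance is
  gamma(k) = sigma^2 * sum_{i=0..q-k} theta_i * theta_{i+k},
and rho(k) = gamma(k) / gamma(0). Sigma^2 cancels.
  numerator   = (1)*(0.236) + (-0.67)*(0.086) = 0.17838.
  denominator = (1)^2 + (-0.67)^2 + (0.236)^2 + (0.086)^2 = 1.511992.
  rho(2) = 0.17838 / 1.511992 = 0.1180.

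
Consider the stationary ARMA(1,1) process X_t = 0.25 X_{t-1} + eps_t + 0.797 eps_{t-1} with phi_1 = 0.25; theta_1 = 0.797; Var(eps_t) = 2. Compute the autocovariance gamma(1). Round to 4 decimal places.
\gamma(1) = 2.6786

Multiply the model equation by X_{t-k} and take expectations. With theta_0 = psi_0 = 1 and psi_j the MA(infinity) weights, this gives
  gamma(k) - sum_i phi_i gamma(k-i) = c_k,
  c_k = sigma^2 * sum_{j=k..q} theta_j psi_{j-k}   (c_k = 0 for k > q),
using gamma(-m) = gamma(m).
psi-weights needed (psi_j = theta_j + sum_i phi_i psi_{j-i}):
  psi_1 = theta_1 + phi_1 = 0.797 + (0.25) = 1.047
Right-hand sides:
  c_0 = sigma^2 (1 + theta_1 psi_1) = 2 * (1 + (0.797)(1.047)) = 2 * 1.834459 = 3.668918
  c_1 = sigma^2 theta_1 = 2 * (0.797) = 1.594
  c_2 = 0
Equations for k = 0 and k = 1 (AR order 1):
  gamma(0) = phi_1 gamma(1) + c_0
  gamma(1) = phi_1 gamma(0) + c_1
Substituting the second into the first: gamma(0) (1 - phi_1^2) = c_0 + phi_1 c_1, so
  gamma(0) = (c_0 + phi_1 c_1) / (1 - phi_1^2) = (3.668918 + (0.25)(1.594)) / (1 - (0.25)^2) = 4.067418 / 0.9375 = 4.338579.
  gamma(1) = phi_1 gamma(0) + c_1 = (0.25)(4.338579) + (1.594) = 2.678645.
Therefore gamma(1) = 2.6786 (to 4 decimal places).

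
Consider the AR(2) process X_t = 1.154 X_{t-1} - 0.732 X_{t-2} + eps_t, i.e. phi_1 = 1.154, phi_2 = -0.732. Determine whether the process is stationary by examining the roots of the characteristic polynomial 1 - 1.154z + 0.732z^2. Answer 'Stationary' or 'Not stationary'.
\text{Stationary}

The AR(p) characteristic polynomial is P(z) = 1 - 1.154z + 0.732z^2.
Stationarity requires all roots to lie outside the unit circle, i.e. |z| > 1 for every root.
Set 1 + (-1.154) z + (0.732) z^2 = 0, i.e. a z^2 + b z + c = 0 with a = 0.732, b = -1.154, c = 1.
Discriminant D = b^2 - 4ac = (-1.154)^2 - 4*(0.732)*1 = 1.331716 - (2.928) = -1.596284.
D < 0, so the roots are the complex-conjugate pair z = (-b +/- i sqrt(-D)) / (2a) = 0.7883 +/- 0.863i.
For a conjugate pair |z|^2 = z * conj(z) = (product of roots) = c/a = 1/(0.732) = 1.36612, so |z| = sqrt(1.36612) = 1.1688 for both roots.
Moduli of all roots: 1.1688, 1.1688.
All moduli strictly greater than 1? Yes.
Verdict: Stationary.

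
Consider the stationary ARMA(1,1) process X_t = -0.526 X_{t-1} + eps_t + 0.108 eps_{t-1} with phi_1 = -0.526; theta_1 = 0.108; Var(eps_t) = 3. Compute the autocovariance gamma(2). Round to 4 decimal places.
\gamma(2) = 0.8601

Multiply the model equation by X_{t-k} and take expectations. With theta_0 = psi_0 = 1 and psi_j the MA(infinity) weights, this gives
  gamma(k) - sum_i phi_i gamma(k-i) = c_k,
  c_k = sigma^2 * sum_{j=k..q} theta_j psi_{j-k}   (c_k = 0 for k > q),
using gamma(-m) = gamma(m).
psi-weights needed (psi_j = theta_j + sum_i phi_i psi_{j-i}):
  psi_1 = theta_1 + phi_1 = 0.108 + (-0.526) = -0.418
Right-hand sides:
  c_0 = sigma^2 (1 + theta_1 psi_1) = 3 * (1 + (0.108)(-0.418)) = 3 * 0.954856 = 2.864568
  c_1 = sigma^2 theta_1 = 3 * (0.108) = 0.324
  c_2 = 0
Equations for k = 0 and k = 1 (AR order 1):
  gamma(0) = phi_1 gamma(1) + c_0
  gamma(1) = phi_1 gamma(0) + c_1
Substituting the second into the first: gamma(0) (1 - phi_1^2) = c_0 + phi_1 c_1, so
  gamma(0) = (c_0 + phi_1 c_1) / (1 - phi_1^2) = (2.864568 + (-0.526)(0.324)) / (1 - (-0.526)^2) = 2.694144 / 0.723324 = 3.724671.
  gamma(1) = phi_1 gamma(0) + c_1 = (-0.526)(3.724671) + (0.324) = -1.635177.
For k = 2 (> q): gamma(2) = phi_1 gamma(1) = (-0.526)(-1.635177) = 0.860103.
Therefore gamma(2) = 0.8601 (to 4 decimal places).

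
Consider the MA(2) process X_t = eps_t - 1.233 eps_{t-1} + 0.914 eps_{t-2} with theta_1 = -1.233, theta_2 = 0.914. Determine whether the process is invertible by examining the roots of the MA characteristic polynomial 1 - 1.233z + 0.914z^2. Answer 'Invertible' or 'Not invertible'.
\text{Invertible}

The MA(q) characteristic polynomial is P(z) = 1 - 1.233z + 0.914z^2.
Invertibility requires all roots to lie outside the unit circle, i.e. |z| > 1 for every root.
Set 1 + (-1.233) z + (0.914) z^2 = 0, i.e. a z^2 + b z + c = 0 with a = 0.914, b = -1.233, c = 1.
Discriminant D = b^2 - 4ac = (-1.233)^2 - 4*(0.914)*1 = 1.520289 - (3.656) = -2.135711.
D < 0, so the roots are the complex-conjugate pair z = (-b +/- i sqrt(-D)) / (2a) = 0.6745 +/- 0.7995i.
For a conjugate pair |z|^2 = z * conj(z) = (product of roots) = c/a = 1/(0.914) = 1.094092, so |z| = sqrt(1.094092) = 1.046 for both roots.
Moduli of all roots: 1.0460, 1.0460.
All moduli strictly greater than 1? Yes.
Verdict: Invertible.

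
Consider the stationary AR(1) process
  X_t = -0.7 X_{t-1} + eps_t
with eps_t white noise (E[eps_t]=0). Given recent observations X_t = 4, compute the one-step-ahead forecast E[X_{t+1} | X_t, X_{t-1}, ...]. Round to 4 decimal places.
E[X_{t+1} \mid \mathcal F_t] = -2.8000

For an AR(p) model X_t = c + sum_i phi_i X_{t-i} + eps_t, the
one-step-ahead conditional mean is
  E[X_{t+1} | X_t, ...] = c + sum_i phi_i X_{t+1-i}.
Substitute known values:
  E[X_{t+1} | ...] = (-0.7) * (4)
                   = -2.8000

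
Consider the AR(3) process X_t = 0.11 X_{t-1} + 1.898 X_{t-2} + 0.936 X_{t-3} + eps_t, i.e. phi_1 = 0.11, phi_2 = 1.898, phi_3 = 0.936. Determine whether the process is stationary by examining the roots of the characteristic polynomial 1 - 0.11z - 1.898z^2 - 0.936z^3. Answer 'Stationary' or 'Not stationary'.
\text{Not stationary}

The AR(p) characteristic polynomial is P(z) = 1 - 0.11z - 1.898z^2 - 0.936z^3.
Stationarity requires all roots to lie outside the unit circle, i.e. |z| > 1 for every root.
Degree 3: look for a simple real root z0 first, then factor out (1 - z/z0) and solve the remaining quadratic.
Testing z0 = -1.25: P(-1.25) = 1 + (-0.11)(-1.25) + (-1.898)(-1.25)^2 + (-0.936)(-1.25)^3
  = 1 + (0.1375) + (-2.965625) + (1.828125) = 0.  So z_0 = -1.25 is a root, |z_0| = 1.25.
Divide out the factor (1 + 0.8 z) = (1 - z/z0) (since 1/z0 = -0.8):
  P(z) = (1 + 0.8 z)(1 + (-0.91) z + (-1.17) z^2)
  [check: z-coef -0.91 - (-0.8) = -0.11; z^2-coef -1.17 - (-0.8)(-0.91) = -1.898; z^3-coef -(-0.8)(-1.17) = -0.936.]
Remaining roots from the quadratic factor 1 + (-0.91) z + (-1.17) z^2:
  Set 1 + (-0.91) z + (-1.17) z^2 = 0, i.e. a z^2 + b z + c = 0 with a = -1.17, b = -0.91, c = 1.
  Discriminant D = b^2 - 4ac = (-0.91)^2 - 4*(-1.17)*1 = 0.8281 - (-4.68) = 5.5081.
  D >= 0, so the roots are real: z = (-b +/- sqrt(D)) / (2a) = (0.91 +/- 2.346934) / (-2.34).
    z_1 = (0.91 + 2.346934) / (-2.34) = -1.3919,   |z_1| = 1.3919.
    z_2 = (0.91 - 2.346934) / (-2.34) = 0.6141,   |z_2| = 0.6141.
Moduli of all roots: 1.2500, 1.3919, 0.6141.
All moduli strictly greater than 1? No.
Verdict: Not stationary.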